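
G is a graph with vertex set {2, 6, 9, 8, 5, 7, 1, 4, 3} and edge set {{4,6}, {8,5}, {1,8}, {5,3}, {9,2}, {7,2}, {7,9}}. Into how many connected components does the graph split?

Starting from 4 we can reach 4, 6. That is one component of size 2.
Starting from 2 we can reach 2, 7, 9. That is one component of size 3.
Starting from 1 we can reach 1, 3, 5, 8. That is one component of size 4.
Total: 3 components.

3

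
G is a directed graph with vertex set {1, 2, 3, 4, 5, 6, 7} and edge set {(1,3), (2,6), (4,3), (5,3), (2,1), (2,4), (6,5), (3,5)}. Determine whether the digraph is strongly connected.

No

There is no directed path from 2 to 7, so the graph is not strongly connected.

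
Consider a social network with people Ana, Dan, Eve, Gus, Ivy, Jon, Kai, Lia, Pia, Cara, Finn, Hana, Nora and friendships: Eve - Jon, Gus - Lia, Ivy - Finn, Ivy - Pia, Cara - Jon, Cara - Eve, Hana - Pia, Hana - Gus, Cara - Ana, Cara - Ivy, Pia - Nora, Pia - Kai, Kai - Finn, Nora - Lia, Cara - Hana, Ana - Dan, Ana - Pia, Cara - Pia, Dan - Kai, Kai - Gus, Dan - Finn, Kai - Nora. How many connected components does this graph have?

1

Starting from Ana we can reach Ana, Dan, Eve, Gus, Ivy, Jon, Kai, Lia, Pia, Cara, Finn, Hana, Nora. That is one component of size 13.
Total: 1 component.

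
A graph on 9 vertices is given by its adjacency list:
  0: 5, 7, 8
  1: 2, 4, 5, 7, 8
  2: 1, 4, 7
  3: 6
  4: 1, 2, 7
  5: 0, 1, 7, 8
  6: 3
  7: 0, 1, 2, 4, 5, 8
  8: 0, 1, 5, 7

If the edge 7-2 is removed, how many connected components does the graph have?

7 and 2 are still connected via 7-1-2, so the component count stays at 2.

2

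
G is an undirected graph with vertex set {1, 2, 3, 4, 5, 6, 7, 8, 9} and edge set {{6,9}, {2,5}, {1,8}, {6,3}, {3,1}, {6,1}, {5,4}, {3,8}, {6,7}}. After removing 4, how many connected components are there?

2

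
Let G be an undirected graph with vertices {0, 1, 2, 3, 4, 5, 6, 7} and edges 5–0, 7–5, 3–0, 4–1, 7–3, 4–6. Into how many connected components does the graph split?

2 is isolated — a component by itself.
Starting from 1 we can reach 1, 4, 6. That is one component of size 3.
Starting from 0 we can reach 0, 3, 5, 7. That is one component of size 4.
Total: 3 components.

3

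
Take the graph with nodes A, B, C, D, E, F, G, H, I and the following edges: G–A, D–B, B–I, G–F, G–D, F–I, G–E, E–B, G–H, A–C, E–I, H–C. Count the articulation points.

Removing G increases the component count from 1 to 2, so G is a cut vertex.
By contrast removing C leaves 1 component; it is not a cut vertex. No other vertex is a cut vertex either.

1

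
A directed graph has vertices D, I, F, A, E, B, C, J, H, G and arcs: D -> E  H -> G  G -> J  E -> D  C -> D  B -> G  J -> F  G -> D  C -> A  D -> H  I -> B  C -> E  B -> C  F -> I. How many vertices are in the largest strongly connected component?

{B, C, D, E, F, G, H, I, J} are all mutually reachable — one SCC of size 9.
{A} is an SCC by itself.
The largest has 9 vertices.

9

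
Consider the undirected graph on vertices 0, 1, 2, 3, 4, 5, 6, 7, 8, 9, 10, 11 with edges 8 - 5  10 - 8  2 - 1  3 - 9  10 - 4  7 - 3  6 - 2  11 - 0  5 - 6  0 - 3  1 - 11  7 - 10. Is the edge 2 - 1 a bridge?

No

After removing 2 - 1, the path 2-6-5-8-10-7-3-0-11-1 still connects them, so the edge is not a bridge.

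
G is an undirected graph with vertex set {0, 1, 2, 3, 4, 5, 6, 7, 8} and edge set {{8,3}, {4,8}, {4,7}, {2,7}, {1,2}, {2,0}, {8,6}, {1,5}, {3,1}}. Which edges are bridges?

The edges on the cycle 4-8-3-1-2-7-4 are not bridges since each lies on that cycle.
But removing 8 - 6 disconnects 8 from 6; removing 0 - 2 disconnects 0 from 2; removing 1 - 5 disconnects 1 from 5 — these are bridges.

0-2, 1-5, 6-8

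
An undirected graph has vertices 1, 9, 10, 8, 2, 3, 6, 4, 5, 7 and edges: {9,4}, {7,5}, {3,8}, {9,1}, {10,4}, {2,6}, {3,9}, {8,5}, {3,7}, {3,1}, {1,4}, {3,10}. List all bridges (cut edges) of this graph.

2-6

The edges on the cycle 3-9-1-3 are not bridges since each lies on that cycle.
But removing 2–6 disconnects 2 from 6 — this is a bridge.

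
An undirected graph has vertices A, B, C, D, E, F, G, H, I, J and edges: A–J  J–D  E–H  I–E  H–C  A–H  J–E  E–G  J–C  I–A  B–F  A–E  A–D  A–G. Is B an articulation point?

No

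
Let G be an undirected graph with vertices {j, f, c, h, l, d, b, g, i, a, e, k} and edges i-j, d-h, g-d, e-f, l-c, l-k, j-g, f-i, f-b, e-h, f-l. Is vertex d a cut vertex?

Deleting d leaves 2 components (was 2), so d is not a cut vertex.

No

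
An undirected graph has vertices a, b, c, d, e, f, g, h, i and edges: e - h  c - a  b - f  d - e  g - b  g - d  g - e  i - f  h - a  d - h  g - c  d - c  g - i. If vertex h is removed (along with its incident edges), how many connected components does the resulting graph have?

1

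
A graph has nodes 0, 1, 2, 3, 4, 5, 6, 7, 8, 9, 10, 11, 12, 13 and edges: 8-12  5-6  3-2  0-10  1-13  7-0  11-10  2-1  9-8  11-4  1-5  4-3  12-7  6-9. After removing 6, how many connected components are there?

With 6 gone, the remaining components are: {0, 1, 2, 3, 4, 5, 7, 8, 9, 10, 11, 12, 13}.
That is 1 component.

1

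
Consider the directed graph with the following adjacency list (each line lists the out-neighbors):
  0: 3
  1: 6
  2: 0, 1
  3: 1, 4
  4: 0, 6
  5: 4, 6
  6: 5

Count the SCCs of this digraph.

{0, 1, 3, 4, 5, 6} are all mutually reachable — one SCC of size 6.
{2} is an SCC by itself.
That gives 2 strongly connected components.

2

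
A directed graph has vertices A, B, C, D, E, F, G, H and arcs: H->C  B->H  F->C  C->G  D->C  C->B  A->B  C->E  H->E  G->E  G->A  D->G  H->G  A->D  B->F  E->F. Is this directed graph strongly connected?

Yes

From A we can reach every vertex (A, B, C, D, E, F, G, H), and every vertex can reach A (A, B, C, D, E, F, G, H). So the whole graph is one strongly connected component.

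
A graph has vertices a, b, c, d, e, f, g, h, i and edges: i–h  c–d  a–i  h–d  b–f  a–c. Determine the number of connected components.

4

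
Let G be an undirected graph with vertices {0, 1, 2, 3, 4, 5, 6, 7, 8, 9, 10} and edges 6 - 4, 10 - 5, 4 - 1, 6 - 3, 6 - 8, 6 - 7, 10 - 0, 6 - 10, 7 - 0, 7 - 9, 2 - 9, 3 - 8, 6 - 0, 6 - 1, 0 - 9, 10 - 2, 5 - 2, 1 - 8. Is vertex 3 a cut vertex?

No

Deleting 3 leaves 1 component (was 1) (its neighbors 6, 8 remain connected to each other), so 3 is not a cut vertex.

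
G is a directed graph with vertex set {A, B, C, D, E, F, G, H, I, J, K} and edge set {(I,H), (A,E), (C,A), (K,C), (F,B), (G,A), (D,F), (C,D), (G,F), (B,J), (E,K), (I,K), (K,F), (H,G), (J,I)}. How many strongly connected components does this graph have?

{A, B, C, D, E, F, G, H, I, J, K} are all mutually reachable — one SCC of size 11.
That gives 1 strongly connected component.

1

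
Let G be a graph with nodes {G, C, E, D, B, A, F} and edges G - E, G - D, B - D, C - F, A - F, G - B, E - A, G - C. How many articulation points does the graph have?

1

Removing G increases the component count from 1 to 2, so G is a cut vertex.
By contrast removing E leaves 1 component; it is not a cut vertex. No other vertex is a cut vertex either.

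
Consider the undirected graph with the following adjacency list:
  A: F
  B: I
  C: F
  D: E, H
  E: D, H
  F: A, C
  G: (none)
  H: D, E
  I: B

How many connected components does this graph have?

4

G is isolated — a component by itself.
Starting from B we can reach B, I. That is one component of size 2.
Starting from A we can reach A, C, F. That is one component of size 3.
Starting from D we can reach D, E, H. That is one component of size 3.
Total: 4 components.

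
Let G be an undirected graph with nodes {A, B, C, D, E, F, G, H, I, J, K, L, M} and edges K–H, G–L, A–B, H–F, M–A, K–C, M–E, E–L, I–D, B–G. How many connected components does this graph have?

J is isolated — a component by itself.
Starting from D we can reach D, I. That is one component of size 2.
Starting from C we can reach C, F, H, K. That is one component of size 4.
Starting from A we can reach A, B, E, G, L, M. That is one component of size 6.
Total: 4 components.

4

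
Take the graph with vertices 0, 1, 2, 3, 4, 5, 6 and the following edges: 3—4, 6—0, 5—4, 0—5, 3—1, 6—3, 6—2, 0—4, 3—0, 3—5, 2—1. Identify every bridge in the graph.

The edges on the cycle 6-2-1-3-6 are not bridges since each lies on that cycle.
Every edge lies on some cycle, so there are no bridges.

none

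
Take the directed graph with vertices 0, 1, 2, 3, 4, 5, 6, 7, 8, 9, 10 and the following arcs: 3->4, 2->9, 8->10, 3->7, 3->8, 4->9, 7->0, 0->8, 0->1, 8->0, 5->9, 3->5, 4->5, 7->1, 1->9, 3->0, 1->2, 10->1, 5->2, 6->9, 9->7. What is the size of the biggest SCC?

{0, 1, 2, 7, 8, 9, 10} are all mutually reachable — one SCC of size 7.
{5} is an SCC by itself.
{4} is an SCC by itself.
{3} is an SCC by itself.
{6} is an SCC by itself.
The largest has 7 vertices.

7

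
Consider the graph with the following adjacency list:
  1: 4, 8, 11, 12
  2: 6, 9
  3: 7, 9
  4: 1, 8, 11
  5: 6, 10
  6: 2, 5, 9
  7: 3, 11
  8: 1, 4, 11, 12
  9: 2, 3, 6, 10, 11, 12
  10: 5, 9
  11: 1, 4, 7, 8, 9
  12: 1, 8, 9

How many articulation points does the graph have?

1

Removing 9 increases the component count from 1 to 2, so 9 is a cut vertex.
By contrast removing 12 leaves 1 component; it is not a cut vertex. No other vertex is a cut vertex either.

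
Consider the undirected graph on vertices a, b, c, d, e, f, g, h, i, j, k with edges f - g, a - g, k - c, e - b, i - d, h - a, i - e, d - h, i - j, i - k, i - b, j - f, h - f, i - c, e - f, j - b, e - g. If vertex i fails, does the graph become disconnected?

Deleting i raises the number of components from 1 to 2, so i is a cut vertex.

Yes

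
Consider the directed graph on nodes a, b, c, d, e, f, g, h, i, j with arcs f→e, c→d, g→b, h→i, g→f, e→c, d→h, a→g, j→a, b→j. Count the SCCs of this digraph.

7

{a, b, g, j} are all mutually reachable — one SCC of size 4.
{f} is an SCC by itself.
{e} is an SCC by itself.
{i} is an SCC by itself.
{d} is an SCC by itself.
(and 2 more singleton SCCs)
That gives 7 strongly connected components.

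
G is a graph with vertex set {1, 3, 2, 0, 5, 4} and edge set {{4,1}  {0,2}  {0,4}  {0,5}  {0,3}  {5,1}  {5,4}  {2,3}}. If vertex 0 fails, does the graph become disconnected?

Yes

Deleting 0 raises the number of components from 1 to 2, so 0 is a cut vertex.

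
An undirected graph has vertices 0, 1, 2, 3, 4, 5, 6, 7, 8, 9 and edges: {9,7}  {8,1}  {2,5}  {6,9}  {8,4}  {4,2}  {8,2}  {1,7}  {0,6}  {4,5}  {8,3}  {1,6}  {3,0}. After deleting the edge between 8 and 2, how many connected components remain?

8 and 2 are still connected via 8-4-2, so the component count stays at 1.

1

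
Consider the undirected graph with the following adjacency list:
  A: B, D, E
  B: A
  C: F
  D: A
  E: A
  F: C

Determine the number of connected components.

Starting from C we can reach C, F. That is one component of size 2.
Starting from A we can reach A, B, D, E. That is one component of size 4.
Total: 2 components.

2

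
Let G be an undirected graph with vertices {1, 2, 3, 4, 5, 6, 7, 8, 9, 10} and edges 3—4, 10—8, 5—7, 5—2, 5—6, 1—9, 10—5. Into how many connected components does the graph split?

Starting from 3 we can reach 3, 4. That is one component of size 2.
Starting from 1 we can reach 1, 9. That is one component of size 2.
Starting from 2 we can reach 2, 5, 6, 7, 8, 10. That is one component of size 6.
Total: 3 components.

3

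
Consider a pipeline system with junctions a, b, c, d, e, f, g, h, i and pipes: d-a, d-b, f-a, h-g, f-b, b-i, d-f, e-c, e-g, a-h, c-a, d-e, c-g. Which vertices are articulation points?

b

Removing b increases the component count from 1 to 2, so b is a cut vertex.
By contrast removing i leaves 1 component; it is not a cut vertex. No other vertex is a cut vertex either.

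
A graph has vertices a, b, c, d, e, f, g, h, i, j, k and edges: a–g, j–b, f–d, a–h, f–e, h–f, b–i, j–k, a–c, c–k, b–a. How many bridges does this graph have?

6

The edges on the cycle j-b-a-c-k-j are not bridges since each lies on that cycle.
But removing g–a disconnects g from a; removing e–f disconnects e from f; removing b–i disconnects b from i; removing d–f disconnects d from f — these are bridges.
In total 6 edges are bridges.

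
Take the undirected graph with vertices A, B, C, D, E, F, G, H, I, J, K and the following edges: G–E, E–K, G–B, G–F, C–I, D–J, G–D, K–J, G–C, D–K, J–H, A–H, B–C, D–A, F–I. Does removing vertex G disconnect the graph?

Yes

Deleting G raises the number of components from 1 to 2, so G is a cut vertex.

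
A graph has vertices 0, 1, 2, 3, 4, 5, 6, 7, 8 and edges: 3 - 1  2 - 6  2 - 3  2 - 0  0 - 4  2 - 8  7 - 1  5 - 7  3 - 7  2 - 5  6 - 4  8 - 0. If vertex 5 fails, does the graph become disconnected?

No

Deleting 5 leaves 1 component (was 1) (its neighbors 2, 7 remain connected to each other), so 5 is not a cut vertex.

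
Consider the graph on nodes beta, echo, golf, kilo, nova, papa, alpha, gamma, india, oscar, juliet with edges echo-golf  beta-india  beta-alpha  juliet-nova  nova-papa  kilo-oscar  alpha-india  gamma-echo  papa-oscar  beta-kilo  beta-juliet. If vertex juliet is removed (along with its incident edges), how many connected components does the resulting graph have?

2

With juliet gone, the remaining components are: {echo, golf, gamma}; {beta, kilo, nova, papa, alpha, india, oscar}.
That is 2 components.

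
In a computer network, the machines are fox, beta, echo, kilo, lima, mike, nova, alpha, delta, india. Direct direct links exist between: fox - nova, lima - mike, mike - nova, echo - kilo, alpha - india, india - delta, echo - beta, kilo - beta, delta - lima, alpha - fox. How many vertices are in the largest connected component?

Starting from beta we can reach beta, echo, kilo. That is one component of size 3.
Starting from fox we can reach fox, lima, mike, nova, alpha, delta, india. That is one component of size 7.
The largest has 7 vertices.

7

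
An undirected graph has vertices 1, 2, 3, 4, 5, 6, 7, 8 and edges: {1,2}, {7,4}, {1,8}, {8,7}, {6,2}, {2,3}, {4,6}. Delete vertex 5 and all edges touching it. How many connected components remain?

1

With 5 gone, the remaining components are: {1, 2, 3, 4, 6, 7, 8}.
That is 1 component.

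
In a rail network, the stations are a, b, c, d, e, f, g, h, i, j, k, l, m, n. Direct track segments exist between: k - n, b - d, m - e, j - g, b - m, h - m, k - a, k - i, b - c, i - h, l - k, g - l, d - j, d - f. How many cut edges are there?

5

The edges on the cycle b-d-j-g-l-k-i-h-m-b are not bridges since each lies on that cycle.
But removing b - c disconnects b from c; removing n - k disconnects n from k; removing m - e disconnects m from e; removing a - k disconnects a from k — these are bridges.
In total 5 edges are bridges.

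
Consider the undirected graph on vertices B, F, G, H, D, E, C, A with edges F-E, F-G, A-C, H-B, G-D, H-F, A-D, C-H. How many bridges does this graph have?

2

The edges on the cycle A-C-H-F-G-D-A are not bridges since each lies on that cycle.
But removing F-E disconnects F from E; removing H-B disconnects H from B — these are bridges.
That makes 2 bridges.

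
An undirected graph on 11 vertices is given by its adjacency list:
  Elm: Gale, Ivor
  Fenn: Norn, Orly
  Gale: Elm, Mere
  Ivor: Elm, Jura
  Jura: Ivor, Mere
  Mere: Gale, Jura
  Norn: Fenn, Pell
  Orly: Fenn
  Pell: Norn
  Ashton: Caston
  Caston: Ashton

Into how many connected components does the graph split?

Starting from Ashton we can reach Ashton, Caston. That is one component of size 2.
Starting from Fenn we can reach Fenn, Norn, Orly, Pell. That is one component of size 4.
Starting from Elm we can reach Elm, Gale, Ivor, Jura, Mere. That is one component of size 5.
Total: 3 components.

3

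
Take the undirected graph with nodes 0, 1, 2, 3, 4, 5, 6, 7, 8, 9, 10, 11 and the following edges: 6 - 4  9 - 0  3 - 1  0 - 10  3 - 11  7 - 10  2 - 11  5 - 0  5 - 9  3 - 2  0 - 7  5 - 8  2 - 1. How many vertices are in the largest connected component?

Starting from 4 we can reach 4, 6. That is one component of size 2.
Starting from 1 we can reach 1, 2, 3, 11. That is one component of size 4.
Starting from 0 we can reach 0, 5, 7, 8, 9, 10. That is one component of size 6.
The largest has 6 vertices.

6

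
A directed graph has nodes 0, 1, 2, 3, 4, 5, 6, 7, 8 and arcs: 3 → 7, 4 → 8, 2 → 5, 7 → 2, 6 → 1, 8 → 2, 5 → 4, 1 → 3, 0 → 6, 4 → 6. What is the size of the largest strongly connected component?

8

{1, 2, 3, 4, 5, 6, 7, 8} are all mutually reachable — one SCC of size 8.
{0} is an SCC by itself.
The largest has 8 vertices.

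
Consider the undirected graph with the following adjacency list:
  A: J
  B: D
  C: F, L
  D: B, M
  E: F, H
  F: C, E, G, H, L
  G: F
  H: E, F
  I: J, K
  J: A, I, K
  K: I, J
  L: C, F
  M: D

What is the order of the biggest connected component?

Starting from B we can reach B, D, M. That is one component of size 3.
Starting from A we can reach A, I, J, K. That is one component of size 4.
Starting from C we can reach C, E, F, G, H, L. That is one component of size 6.
The largest has 6 vertices.

6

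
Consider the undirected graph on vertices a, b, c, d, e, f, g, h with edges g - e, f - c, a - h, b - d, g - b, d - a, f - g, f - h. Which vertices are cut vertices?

Removing f increases the component count from 1 to 2, so f is a cut vertex.
Removing g increases the component count from 1 to 2, so g is a cut vertex.
By contrast removing c leaves 1 component; it is not a cut vertex. No other vertex is a cut vertex either.

f, g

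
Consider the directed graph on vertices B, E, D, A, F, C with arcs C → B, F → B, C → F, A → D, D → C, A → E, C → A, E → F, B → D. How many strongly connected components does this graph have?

1

{A, B, C, D, E, F} are all mutually reachable — one SCC of size 6.
That gives 1 strongly connected component.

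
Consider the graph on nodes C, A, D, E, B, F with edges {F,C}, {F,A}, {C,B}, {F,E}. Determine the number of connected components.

D is isolated — a component by itself.
Starting from A we can reach A, B, C, E, F. That is one component of size 5.
Total: 2 components.

2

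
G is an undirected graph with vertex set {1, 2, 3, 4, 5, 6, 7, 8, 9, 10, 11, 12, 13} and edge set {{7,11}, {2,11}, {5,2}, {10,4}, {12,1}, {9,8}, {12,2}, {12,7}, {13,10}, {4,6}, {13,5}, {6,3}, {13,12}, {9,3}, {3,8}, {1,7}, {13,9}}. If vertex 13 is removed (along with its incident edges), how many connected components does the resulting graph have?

With 13 gone, the remaining components are: {1, 2, 5, 7, 11, 12}; {3, 4, 6, 8, 9, 10}.
That is 2 components.

2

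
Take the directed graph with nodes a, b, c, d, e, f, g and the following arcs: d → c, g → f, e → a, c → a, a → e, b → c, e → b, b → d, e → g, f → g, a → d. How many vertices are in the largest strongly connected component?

5

{a, b, c, d, e} are all mutually reachable — one SCC of size 5.
{f, g} are all mutually reachable — one SCC of size 2.
The largest has 5 vertices.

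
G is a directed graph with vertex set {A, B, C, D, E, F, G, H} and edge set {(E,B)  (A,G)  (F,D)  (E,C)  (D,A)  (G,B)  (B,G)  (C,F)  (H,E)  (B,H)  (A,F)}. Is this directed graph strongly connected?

From G we can reach every vertex (A, B, C, D, E, F, G, H), and every vertex can reach G (A, B, C, D, E, F, G, H). So the whole graph is one strongly connected component.

Yes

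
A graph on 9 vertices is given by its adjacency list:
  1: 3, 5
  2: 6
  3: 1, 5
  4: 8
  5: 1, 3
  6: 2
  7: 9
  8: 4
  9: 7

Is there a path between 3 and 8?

The component containing 3 is {1, 3, 5}, and 8 is not in it.

No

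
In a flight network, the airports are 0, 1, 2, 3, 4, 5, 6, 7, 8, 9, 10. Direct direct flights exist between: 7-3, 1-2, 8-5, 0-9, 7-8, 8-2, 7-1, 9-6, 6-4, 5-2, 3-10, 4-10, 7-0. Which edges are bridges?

none

The edges on the cycle 7-0-9-6-4-10-3-7 are not bridges since each lies on that cycle.
Every edge lies on some cycle, so there are no bridges.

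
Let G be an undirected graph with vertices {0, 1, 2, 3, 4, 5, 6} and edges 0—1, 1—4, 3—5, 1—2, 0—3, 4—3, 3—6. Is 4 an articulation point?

No

Deleting 4 leaves 1 component (was 1) (its neighbors 1, 3 remain connected to each other), so 4 is not a cut vertex.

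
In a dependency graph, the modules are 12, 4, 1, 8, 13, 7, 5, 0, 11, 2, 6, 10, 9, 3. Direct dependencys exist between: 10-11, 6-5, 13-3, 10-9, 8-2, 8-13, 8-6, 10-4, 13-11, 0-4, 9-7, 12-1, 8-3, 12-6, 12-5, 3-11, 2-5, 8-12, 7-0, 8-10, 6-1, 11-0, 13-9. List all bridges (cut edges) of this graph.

The edges on the cycle 8-13-9-7-0-4-10-8 are not bridges since each lies on that cycle.
Every edge lies on some cycle, so there are no bridges.

none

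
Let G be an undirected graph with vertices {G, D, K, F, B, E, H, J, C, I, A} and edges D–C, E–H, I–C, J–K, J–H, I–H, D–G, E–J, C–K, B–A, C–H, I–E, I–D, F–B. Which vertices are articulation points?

Removing B increases the component count from 2 to 3, so B is a cut vertex.
Removing D increases the component count from 2 to 3, so D is a cut vertex.
By contrast removing E leaves 2 components; it is not a cut vertex. No other vertex is a cut vertex either.

B, D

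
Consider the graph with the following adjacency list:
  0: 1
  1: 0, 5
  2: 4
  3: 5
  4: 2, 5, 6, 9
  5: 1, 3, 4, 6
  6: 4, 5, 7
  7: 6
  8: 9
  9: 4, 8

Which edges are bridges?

0-1, 1-5, 2-4, 3-5, 4-9, 6-7, 8-9

The edges on the cycle 5-4-6-5 are not bridges since each lies on that cycle.
But removing 4-2 disconnects 4 from 2; removing 5-3 disconnects 5 from 3; removing 6-7 disconnects 6 from 7; removing 5-1 disconnects 5 from 1 — these are bridges.
In total 7 edges are bridges.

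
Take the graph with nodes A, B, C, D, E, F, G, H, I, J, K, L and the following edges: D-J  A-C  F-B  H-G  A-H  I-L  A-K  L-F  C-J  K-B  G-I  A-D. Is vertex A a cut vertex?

Deleting A raises the number of components from 2 to 3, so A is a cut vertex.

Yes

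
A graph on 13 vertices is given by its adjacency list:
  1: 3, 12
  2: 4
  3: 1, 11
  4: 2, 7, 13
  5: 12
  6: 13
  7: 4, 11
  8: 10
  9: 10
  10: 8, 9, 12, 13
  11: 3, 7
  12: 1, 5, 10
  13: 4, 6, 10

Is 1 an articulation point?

Deleting 1 leaves 1 component (was 1) (its neighbors 3, 12 remain connected to each other), so 1 is not a cut vertex.

No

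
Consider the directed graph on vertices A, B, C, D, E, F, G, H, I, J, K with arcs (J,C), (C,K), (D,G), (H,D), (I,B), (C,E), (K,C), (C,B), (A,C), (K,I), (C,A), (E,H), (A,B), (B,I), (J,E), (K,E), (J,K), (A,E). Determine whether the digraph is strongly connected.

No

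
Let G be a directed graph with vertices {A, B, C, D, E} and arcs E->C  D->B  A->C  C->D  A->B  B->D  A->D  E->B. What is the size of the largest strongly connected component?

2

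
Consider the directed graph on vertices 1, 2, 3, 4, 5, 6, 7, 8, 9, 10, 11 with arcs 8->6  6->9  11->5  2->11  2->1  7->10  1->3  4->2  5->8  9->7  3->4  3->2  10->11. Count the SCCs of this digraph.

2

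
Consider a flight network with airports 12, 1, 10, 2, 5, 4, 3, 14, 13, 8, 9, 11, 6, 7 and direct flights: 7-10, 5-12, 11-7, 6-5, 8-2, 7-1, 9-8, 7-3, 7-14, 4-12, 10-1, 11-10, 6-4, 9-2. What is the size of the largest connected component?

13 is isolated — a component by itself.
Starting from 2 we can reach 2, 8, 9. That is one component of size 3.
Starting from 4 we can reach 4, 5, 6, 12. That is one component of size 4.
Starting from 1 we can reach 1, 3, 7, 10, 11, 14. That is one component of size 6.
The largest has 6 vertices.

6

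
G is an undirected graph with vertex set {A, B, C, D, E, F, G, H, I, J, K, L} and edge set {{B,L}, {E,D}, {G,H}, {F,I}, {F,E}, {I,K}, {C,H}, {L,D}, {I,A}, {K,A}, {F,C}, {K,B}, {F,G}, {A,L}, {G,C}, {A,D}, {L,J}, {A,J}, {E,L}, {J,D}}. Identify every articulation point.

F

Removing F increases the component count from 1 to 2, so F is a cut vertex.
By contrast removing I leaves 1 component; it is not a cut vertex. No other vertex is a cut vertex either.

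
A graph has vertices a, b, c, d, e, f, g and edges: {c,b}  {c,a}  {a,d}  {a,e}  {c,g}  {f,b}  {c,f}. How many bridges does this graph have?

The edges on the cycle c-f-b-c are not bridges since each lies on that cycle.
But removing a—e disconnects a from e; removing a—d disconnects a from d; removing c—g disconnects c from g; removing c—a disconnects c from a — these are bridges.
That makes 4 bridges.

4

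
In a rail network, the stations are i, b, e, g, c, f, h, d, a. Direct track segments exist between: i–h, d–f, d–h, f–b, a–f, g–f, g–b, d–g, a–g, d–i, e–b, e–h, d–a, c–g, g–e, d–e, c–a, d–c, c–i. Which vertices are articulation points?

Removing b, for instance, still leaves 1 component. No single vertex removal increases the component count — the graph has no articulation points.

none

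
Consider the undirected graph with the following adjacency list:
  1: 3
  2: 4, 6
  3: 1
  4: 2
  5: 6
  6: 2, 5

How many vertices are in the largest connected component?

Starting from 1 we can reach 1, 3. That is one component of size 2.
Starting from 2 we can reach 2, 4, 5, 6. That is one component of size 4.
The largest has 4 vertices.

4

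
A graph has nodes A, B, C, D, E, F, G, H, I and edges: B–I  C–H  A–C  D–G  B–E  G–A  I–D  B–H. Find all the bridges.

B-E

The edges on the cycle B-I-D-G-A-C-H-B are not bridges since each lies on that cycle.
But removing B–E disconnects B from E — this is a bridge.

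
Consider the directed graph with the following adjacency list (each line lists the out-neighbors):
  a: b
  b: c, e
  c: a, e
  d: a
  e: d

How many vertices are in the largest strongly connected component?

{a, b, c, d, e} are all mutually reachable — one SCC of size 5.
The largest has 5 vertices.

5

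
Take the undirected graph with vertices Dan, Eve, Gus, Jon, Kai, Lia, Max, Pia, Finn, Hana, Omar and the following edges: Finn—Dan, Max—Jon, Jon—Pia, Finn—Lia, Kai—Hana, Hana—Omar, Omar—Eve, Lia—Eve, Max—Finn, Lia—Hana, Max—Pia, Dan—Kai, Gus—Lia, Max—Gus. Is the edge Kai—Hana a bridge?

No

After removing Kai—Hana, the path Kai-Dan-Finn-Lia-Hana still connects them, so the edge is not a bridge.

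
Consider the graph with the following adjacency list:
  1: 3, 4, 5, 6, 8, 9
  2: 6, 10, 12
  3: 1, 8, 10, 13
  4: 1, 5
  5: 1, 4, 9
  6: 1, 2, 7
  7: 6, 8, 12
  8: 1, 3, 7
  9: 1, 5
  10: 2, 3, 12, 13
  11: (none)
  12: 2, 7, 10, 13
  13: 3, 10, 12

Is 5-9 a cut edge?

After removing 5-9, the path 5-1-9 still connects them, so the edge is not a bridge.

No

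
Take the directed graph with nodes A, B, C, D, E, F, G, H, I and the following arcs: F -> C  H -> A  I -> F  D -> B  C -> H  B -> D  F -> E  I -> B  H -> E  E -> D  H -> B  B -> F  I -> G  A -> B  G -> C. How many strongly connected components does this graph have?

{A, B, C, D, E, F, H} are all mutually reachable — one SCC of size 7.
{I} is an SCC by itself.
{G} is an SCC by itself.
That gives 3 strongly connected components.

3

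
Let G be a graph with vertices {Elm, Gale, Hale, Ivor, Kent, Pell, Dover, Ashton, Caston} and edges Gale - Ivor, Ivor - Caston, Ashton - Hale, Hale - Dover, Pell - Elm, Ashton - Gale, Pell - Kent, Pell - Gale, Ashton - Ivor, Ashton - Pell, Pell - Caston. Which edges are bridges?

Ashton-Hale, Dover-Hale, Elm-Pell, Kent-Pell

The edges on the cycle Ashton-Pell-Gale-Ivor-Ashton are not bridges since each lies on that cycle.
But removing Hale - Dover disconnects Hale from Dover; removing Kent - Pell disconnects Kent from Pell; removing Hale - Ashton disconnects Hale from Ashton; removing Pell - Elm disconnects Pell from Elm — these are bridges.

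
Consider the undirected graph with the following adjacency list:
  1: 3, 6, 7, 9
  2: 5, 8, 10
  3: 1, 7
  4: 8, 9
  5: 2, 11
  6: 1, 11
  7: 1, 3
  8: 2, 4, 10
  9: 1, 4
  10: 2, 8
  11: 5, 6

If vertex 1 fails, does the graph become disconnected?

Yes

Deleting 1 raises the number of components from 1 to 2, so 1 is a cut vertex.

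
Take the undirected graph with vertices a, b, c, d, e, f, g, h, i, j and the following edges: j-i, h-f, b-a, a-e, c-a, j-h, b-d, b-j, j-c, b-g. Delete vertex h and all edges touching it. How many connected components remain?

2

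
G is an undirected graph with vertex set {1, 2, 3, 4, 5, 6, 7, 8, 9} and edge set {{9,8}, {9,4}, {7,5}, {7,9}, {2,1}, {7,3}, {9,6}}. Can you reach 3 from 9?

From 9 we can reach 3, 4, 5, 6, 7, 8, 9, which includes 3.

Yes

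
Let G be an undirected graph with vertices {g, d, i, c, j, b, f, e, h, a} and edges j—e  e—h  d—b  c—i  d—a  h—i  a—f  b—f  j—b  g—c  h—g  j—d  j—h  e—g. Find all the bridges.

The edges on the cycle j-e-g-c-i-h-j are not bridges since each lies on that cycle.
Every edge lies on some cycle, so there are no bridges.

none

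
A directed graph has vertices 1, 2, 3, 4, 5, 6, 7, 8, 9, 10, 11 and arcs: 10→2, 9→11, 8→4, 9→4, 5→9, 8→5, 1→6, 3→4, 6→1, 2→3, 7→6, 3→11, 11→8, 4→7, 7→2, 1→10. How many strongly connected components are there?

1

{1, 2, 3, 4, 5, 6, 7, 8, 9, 10, 11} are all mutually reachable — one SCC of size 11.
That gives 1 strongly connected component.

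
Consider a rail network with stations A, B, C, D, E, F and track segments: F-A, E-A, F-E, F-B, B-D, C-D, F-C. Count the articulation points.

1

Removing F increases the component count from 1 to 2, so F is a cut vertex.
By contrast removing D leaves 1 component; it is not a cut vertex. No other vertex is a cut vertex either.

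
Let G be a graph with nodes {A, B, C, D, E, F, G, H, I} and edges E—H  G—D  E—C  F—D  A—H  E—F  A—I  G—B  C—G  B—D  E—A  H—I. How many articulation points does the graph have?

1

Removing E increases the component count from 1 to 2, so E is a cut vertex.
By contrast removing H leaves 1 component; it is not a cut vertex. No other vertex is a cut vertex either.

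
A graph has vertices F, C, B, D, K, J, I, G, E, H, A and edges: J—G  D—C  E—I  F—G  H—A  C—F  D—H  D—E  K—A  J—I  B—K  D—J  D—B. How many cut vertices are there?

Removing D increases the component count from 1 to 2, so D is a cut vertex.
By contrast removing H leaves 1 component; it is not a cut vertex. No other vertex is a cut vertex either.

1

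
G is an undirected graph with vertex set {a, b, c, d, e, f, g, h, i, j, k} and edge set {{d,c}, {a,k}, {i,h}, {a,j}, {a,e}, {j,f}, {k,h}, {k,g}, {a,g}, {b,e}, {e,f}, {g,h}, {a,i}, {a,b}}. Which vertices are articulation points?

a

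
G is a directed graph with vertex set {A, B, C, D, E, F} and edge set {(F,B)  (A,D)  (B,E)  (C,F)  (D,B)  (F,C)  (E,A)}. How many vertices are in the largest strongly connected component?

{A, B, D, E} are all mutually reachable — one SCC of size 4.
{C, F} are all mutually reachable — one SCC of size 2.
The largest has 4 vertices.

4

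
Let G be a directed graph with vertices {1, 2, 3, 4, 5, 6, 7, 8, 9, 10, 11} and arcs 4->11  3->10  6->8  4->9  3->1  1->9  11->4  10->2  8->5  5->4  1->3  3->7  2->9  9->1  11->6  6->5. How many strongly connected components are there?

3

{1, 2, 3, 9, 10} are all mutually reachable — one SCC of size 5.
{4, 5, 6, 8, 11} are all mutually reachable — one SCC of size 5.
{7} is an SCC by itself.
That gives 3 strongly connected components.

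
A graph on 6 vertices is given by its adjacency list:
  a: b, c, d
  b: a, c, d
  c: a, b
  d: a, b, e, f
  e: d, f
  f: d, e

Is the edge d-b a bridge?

After removing d-b, the path d-a-b still connects them, so the edge is not a bridge.

No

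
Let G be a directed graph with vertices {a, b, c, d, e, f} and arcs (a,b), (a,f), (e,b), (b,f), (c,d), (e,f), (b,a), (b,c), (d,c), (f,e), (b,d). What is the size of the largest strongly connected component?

{a, b, e, f} are all mutually reachable — one SCC of size 4.
{c, d} are all mutually reachable — one SCC of size 2.
The largest has 4 vertices.

4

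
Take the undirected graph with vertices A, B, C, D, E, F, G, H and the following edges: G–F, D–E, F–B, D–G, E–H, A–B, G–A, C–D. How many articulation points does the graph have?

Removing D increases the component count from 1 to 3, so D is a cut vertex.
Removing E increases the component count from 1 to 2, so E is a cut vertex.
Removing G increases the component count from 1 to 2, so G is a cut vertex.
By contrast removing A leaves 1 component; it is not a cut vertex. No other vertex is a cut vertex either.

3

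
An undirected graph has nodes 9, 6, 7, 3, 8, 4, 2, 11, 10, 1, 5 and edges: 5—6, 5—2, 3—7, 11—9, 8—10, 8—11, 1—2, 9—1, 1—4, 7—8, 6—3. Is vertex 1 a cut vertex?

Yes

Deleting 1 raises the number of components from 1 to 2, so 1 is a cut vertex.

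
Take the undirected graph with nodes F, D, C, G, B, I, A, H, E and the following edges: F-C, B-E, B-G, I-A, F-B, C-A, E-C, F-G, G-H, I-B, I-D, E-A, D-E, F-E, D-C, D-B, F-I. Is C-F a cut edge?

No

After removing C-F, the path C-E-F still connects them, so the edge is not a bridge.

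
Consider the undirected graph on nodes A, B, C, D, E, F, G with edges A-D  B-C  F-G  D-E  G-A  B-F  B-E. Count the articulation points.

Removing B increases the component count from 1 to 2, so B is a cut vertex.
By contrast removing E leaves 1 component; it is not a cut vertex. No other vertex is a cut vertex either.

1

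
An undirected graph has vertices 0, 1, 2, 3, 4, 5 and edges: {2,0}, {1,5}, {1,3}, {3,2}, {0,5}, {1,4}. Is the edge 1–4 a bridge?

Removing 1–4 leaves no path between 1 and 4: the component count goes from 1 to 2. So it is a bridge.

Yes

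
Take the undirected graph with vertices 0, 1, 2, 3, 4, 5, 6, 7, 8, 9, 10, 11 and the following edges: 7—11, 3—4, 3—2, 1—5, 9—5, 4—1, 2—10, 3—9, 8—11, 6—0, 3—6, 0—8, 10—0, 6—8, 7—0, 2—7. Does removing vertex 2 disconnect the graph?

Deleting 2 leaves 1 component (was 1) (its neighbors 3, 7, 10 remain connected to each other), so 2 is not a cut vertex.

No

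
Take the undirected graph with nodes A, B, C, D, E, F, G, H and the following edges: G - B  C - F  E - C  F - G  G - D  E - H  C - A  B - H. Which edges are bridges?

The edges on the cycle E-C-F-G-B-H-E are not bridges since each lies on that cycle.
But removing G - D disconnects G from D; removing C - A disconnects C from A — these are bridges.

A-C, D-G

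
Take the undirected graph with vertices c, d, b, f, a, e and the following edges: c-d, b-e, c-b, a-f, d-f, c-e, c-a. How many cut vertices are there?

1

Removing c increases the component count from 1 to 2, so c is a cut vertex.
By contrast removing f leaves 1 component; it is not a cut vertex. No other vertex is a cut vertex either.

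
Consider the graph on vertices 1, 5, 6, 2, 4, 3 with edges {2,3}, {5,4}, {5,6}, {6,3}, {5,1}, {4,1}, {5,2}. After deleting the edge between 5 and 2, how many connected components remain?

1

5 and 2 are still connected via 5-6-3-2, so the component count stays at 1.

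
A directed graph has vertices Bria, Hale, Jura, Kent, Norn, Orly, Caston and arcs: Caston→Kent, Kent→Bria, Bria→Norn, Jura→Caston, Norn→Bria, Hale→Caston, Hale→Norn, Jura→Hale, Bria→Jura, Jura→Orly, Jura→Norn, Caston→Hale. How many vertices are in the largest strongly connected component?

6

{Bria, Hale, Jura, Kent, Norn, Caston} are all mutually reachable — one SCC of size 6.
{Orly} is an SCC by itself.
The largest has 6 vertices.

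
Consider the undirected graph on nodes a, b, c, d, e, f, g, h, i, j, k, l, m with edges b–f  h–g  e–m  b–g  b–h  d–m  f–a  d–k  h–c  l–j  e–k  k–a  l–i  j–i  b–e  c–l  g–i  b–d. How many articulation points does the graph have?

Removing b increases the component count from 1 to 2, so b is a cut vertex.
By contrast removing c leaves 1 component; it is not a cut vertex. No other vertex is a cut vertex either.

1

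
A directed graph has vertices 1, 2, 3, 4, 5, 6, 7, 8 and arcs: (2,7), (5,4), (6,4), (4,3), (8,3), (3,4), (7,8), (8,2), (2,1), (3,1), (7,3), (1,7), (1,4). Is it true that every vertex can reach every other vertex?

No

There is no directed path from 8 to 6, so the graph is not strongly connected.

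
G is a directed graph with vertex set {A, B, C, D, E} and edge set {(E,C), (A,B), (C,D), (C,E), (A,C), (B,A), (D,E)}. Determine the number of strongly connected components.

2

{C, D, E} are all mutually reachable — one SCC of size 3.
{A, B} are all mutually reachable — one SCC of size 2.
That gives 2 strongly connected components.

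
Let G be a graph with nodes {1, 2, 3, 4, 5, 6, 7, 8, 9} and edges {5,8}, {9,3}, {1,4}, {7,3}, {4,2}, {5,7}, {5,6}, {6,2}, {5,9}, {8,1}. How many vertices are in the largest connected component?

9

Starting from 1 we can reach 1, 2, 3, 4, 5, 6, 7, 8, 9. That is one component of size 9.
The largest has 9 vertices.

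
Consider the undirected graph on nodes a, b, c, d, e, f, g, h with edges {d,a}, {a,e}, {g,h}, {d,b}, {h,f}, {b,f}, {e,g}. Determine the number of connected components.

2

c is isolated — a component by itself.
Starting from a we can reach a, b, d, e, f, g, h. That is one component of size 7.
Total: 2 components.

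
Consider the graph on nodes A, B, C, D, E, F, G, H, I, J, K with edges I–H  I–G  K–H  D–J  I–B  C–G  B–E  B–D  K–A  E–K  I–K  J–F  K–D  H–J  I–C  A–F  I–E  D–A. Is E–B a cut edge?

No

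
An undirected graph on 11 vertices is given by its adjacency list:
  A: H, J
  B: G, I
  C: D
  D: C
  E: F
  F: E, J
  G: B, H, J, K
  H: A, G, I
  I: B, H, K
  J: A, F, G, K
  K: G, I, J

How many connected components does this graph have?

Starting from C we can reach C, D. That is one component of size 2.
Starting from A we can reach A, B, E, F, G, H, I, J, K. That is one component of size 9.
Total: 2 components.

2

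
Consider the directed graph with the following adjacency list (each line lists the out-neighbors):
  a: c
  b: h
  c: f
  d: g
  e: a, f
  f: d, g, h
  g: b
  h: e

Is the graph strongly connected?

From d we can reach every vertex (a, b, c, d, e, f, g, h), and every vertex can reach d (a, b, c, d, e, f, g, h). So the whole graph is one strongly connected component.

Yes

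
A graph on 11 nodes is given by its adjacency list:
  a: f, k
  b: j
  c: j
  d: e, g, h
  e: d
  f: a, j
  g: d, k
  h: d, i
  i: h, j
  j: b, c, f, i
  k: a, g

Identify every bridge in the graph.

b-j, c-j, d-e

The edges on the cycle a-f-j-i-h-d-g-k-a are not bridges since each lies on that cycle.
But removing b-j disconnects b from j; removing c-j disconnects c from j; removing e-d disconnects e from d — these are bridges.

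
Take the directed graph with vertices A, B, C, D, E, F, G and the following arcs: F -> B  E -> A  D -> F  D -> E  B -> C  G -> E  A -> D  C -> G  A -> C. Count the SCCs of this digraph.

{A, B, C, D, E, F, G} are all mutually reachable — one SCC of size 7.
That gives 1 strongly connected component.

1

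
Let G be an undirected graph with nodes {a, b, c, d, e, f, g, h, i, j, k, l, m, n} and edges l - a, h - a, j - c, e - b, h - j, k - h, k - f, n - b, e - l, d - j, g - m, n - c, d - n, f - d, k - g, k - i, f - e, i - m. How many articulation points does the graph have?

Removing k increases the component count from 1 to 2, so k is a cut vertex.
By contrast removing i leaves 1 component; it is not a cut vertex. No other vertex is a cut vertex either.

1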